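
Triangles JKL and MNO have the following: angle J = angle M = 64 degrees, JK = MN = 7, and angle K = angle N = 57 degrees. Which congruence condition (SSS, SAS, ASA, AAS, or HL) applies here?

The given information provides:
angle J = angle M = 64 degrees, JK = MN = 7, and angle K = angle N = 57 degrees
This matches the ASA congruence theorem.
Two pairs of corresponding angles and the included side are equal (Angle-Side-Angle).

ASA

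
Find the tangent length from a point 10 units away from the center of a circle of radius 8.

tangent = √(d² - r²) = √(10² - 8²) = √(100 - 64) = √36 = 6

6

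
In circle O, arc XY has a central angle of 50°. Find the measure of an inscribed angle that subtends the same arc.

Inscribed angle = 50° / 2 = 25° (inscribed angle theorem).

25°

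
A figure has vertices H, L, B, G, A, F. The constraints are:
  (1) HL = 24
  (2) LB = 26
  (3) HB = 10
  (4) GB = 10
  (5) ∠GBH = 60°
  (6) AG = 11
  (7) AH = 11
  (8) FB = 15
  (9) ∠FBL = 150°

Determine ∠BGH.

Step 1: By the law of cosines on triangle GBH: GH² = 10² + 10² − 2·10·10·cos(60°) = 100, so GH = 10.
Step 2: By the inverse law of cosines on triangle BGH: cos(∠BGH) = (10² + 10² − 10²) / (2·10·10) = 100/200 = 0.5, so ∠BGH = 60°.

Therefore, the measure of angle ∠BGH = 60°.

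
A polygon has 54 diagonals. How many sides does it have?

Using d = n(n - 3)/2, we solve 54 = n(n - 3)/2.
So n(n - 3) = 108.
Testing n = 12: 12 * 9 = 108 = 108. Correct.
The polygon has 12 sides.

12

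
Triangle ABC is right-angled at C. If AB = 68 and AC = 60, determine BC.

By the Pythagorean theorem: BC^2 = AB^2 - AC^2
BC^2 = 68^2 - 60^2 = 4624 - 3600 = 1024
BC = sqrt(1024) = 32

32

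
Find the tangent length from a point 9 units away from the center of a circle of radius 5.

tangent = √(d² - r²) = √(9² - 5²) = √(81 - 25) = √56 = 2*sqrt(14)

2*sqrt(14)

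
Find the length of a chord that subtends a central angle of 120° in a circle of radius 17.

Chord length = 2r sin(θ/2)
= 2 × 17 × sin(120°/2)
= 2 × 17 × sin(60°)
= 17*sqrt(3)

17*sqrt(3)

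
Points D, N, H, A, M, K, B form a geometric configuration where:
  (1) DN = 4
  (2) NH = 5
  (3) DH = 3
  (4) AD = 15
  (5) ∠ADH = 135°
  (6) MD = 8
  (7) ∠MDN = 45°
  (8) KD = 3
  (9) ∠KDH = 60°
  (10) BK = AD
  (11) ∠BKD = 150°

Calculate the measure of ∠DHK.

Step 1: By the law of cosines on triangle HDK: HK² = 3² + 3² − 2·3·3·cos(60°) = 9, so HK = 3.
Step 2: By the inverse law of cosines on triangle DHK: cos(∠DHK) = (3² + 3² − 3²) / (2·3·3) = 9/18 = 0.5, so ∠DHK = 60°.

Therefore, the measure of angle ∠DHK = 60°.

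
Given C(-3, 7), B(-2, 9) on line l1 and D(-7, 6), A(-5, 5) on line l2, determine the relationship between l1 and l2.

Slope of line 1: m1 = (9 - 7)/(-2 - -3) = 2/1 = 2
Slope of line 2: m2 = (5 - 6)/(-5 - -7) = -1/2 = -1/2
m1 * m2 = (2) * (-1/2) = -1 = -1, so the lines are perpendicular.

Perpendicular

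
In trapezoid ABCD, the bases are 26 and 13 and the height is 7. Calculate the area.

Area = (26 + 13) * 7 / 2 = 273 / 2 = 273/2

273/2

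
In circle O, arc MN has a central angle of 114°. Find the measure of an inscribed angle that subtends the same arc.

An inscribed angle intercepts an arc from a point on the circle, while the central angle intercepts the same arc from the center.
The inscribed angle is always half the central angle: 114° / 2 = 57°.

57°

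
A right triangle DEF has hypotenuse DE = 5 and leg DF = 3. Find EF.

EF = sqrt(5^2 - 3^2) = sqrt(16) = 4

4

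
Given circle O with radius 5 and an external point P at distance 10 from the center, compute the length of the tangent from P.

Let T be the point of tangency. Then OT ⊥ PT (radius ⊥ tangent).
In right triangle OTP: OP² = OT² + PT²
10² = 5² + PT²
PT² = 75, PT = 5*sqrt(3)

5*sqrt(3)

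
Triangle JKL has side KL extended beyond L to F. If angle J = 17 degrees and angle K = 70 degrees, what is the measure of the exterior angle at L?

Exterior angle = 17 + 70 = 87 degrees (exterior angle theorem).

87 degrees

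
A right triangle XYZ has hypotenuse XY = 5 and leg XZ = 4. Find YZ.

By the Pythagorean theorem: YZ^2 = XY^2 - XZ^2
YZ^2 = 5^2 - 4^2 = 25 - 16 = 9
YZ = sqrt(9) = 3

3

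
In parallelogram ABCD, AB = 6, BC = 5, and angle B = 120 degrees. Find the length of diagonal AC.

Law of cosines: d^2 = 6^2 + 5^2 - 2(6)(5)cos(120°) = 91, so d = sqrt(91).

sqrt(91)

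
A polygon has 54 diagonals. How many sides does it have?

Using d = n(n - 3)/2, we solve 54 = n(n - 3)/2.
So n(n - 3) = 108.
Testing n = 12: 12 * 9 = 108 = 108. Correct.
The polygon has 12 sides.

12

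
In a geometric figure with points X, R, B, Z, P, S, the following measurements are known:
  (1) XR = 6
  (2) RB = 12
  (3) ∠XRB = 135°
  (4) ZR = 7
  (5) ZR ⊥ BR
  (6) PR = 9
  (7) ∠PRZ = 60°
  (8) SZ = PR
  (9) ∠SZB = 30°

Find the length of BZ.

Step 1: By the law of cosines on triangle BRZ: BZ² = 12² + 7² − 2·12·7·cos(90°) = 193, so BZ = √193.

Therefore, the length of BZ = √193.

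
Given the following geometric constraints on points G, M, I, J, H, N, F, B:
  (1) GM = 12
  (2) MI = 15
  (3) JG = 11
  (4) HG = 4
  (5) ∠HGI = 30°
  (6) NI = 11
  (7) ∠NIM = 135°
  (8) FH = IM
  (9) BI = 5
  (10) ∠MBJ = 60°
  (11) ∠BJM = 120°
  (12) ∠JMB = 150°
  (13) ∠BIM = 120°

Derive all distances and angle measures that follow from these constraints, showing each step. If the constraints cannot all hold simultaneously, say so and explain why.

These constraints are not satisfiable: (10), (11) and (12) are the three interior angles of triangle MBJ, which must sum to 180°, but 60° + 120° + 150° = 330°. No planar figure meets all of them, so nothing further can be derived.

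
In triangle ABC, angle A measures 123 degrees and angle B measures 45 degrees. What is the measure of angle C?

angle C = 180 - 123 - 45 = 12 degrees.

12 degrees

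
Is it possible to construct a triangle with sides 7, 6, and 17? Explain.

Check the triangle inequality: 7 + 6 = 13 ≤ 17.
Since the sum of two sides does not exceed the third, no triangle can be formed.

No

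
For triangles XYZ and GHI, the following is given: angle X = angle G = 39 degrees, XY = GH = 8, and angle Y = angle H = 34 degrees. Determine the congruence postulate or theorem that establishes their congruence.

Consider the given information: angle X = angle G = 39 degrees, XY = GH = 8, and angle Y = angle H = 34 degrees
This is not SSS or HL: SSS requires all three pairs of sides, but we don't have that. HL only applies to right triangles with matching hypotenuse and leg.
The correct criterion is ASA. Two pairs of corresponding angles and the included side are equal (Angle-Side-Angle).

ASA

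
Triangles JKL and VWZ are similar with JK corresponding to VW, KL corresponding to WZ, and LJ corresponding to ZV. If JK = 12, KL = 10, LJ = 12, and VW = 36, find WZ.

Since the triangles are similar, the ratio of corresponding sides is constant.
Scale factor k = VW / JK = 36 / 12 = 3
WZ = k * KL = 3 * 10 = 30

30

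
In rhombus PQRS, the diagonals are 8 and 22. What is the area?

Area of a rhombus = (d1 * d2) / 2
Area = (8 * 22) / 2
Area = 176 / 2
Area = 88

88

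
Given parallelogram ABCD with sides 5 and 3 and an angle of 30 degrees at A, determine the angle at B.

Consecutive angles are supplementary: angle B = 180 - 30 = 150 degrees.

150 degrees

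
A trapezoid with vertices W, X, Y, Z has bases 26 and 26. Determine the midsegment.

The midsegment of a trapezoid = (base1 + base2) / 2
midsegment = (26 + 26) / 2
midsegment = 52 / 2
midsegment = 26

26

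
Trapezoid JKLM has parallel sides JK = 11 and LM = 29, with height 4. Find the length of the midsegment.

The midsegment of a trapezoid = (base1 + base2) / 2
midsegment = (11 + 29) / 2
midsegment = 40 / 2
midsegment = 20

20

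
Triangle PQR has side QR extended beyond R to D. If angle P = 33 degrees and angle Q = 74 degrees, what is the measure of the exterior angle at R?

Exterior angle = 33 + 74 = 107 degrees (exterior angle theorem).

107 degrees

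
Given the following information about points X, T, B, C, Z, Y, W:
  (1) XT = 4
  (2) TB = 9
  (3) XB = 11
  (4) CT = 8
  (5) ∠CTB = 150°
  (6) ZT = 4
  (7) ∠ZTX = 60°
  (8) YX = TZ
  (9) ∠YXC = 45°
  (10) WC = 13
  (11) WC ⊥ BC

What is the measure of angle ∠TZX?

Step 1: By the law of cosines on triangle ZTX: ZX² = 4² + 4² − 2·4·4·cos(60°) = 16, so ZX = 4.
Step 2: By the inverse law of cosines on triangle TZX: cos(∠TZX) = (4² + 4² − 4²) / (2·4·4) = 16/32 = 0.5, so ∠TZX = 60°.

Therefore, the measure of angle ∠TZX = 60°.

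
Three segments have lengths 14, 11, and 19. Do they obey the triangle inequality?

For three segments to close into a triangle, no single side can be as long as the other two combined.
The longest side is 19, and 11 + 14 = 25 > 19.
A triangle can be formed.

Yes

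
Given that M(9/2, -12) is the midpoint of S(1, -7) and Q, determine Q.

Using the midpoint formula: M = ((x1 + x2)/2, (y1 + y2)/2)
We know M = (9/2, -12) and S = (1, -7)
For x: 9/2 = (1 + x2)/2, so x2 = 2*9/2 - 1 = 8
For y: -12 = (-7 + y2)/2, so y2 = 2*-12 - -7 = -17
Q = (8, -17)

(8, -17)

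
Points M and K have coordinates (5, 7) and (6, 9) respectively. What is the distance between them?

d = sqrt((1)^2 + (2)^2) = sqrt(5)

sqrt(5)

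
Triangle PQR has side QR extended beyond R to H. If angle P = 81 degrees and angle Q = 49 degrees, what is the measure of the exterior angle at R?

Exterior angle = 81 + 49 = 130 degrees (exterior angle theorem).

130 degrees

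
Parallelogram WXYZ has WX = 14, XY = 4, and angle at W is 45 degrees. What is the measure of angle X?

Consecutive angles are supplementary: angle X = 180 - 45 = 135 degrees.

135 degrees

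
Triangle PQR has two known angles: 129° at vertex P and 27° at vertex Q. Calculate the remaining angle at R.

angle R = 180 - 129 - 27 = 24 degrees.

24 degrees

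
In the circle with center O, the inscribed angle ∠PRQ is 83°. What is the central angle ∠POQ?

By the inscribed angle theorem, the central angle is twice the inscribed angle.
Central angle = 2 × 83° = 166°

166°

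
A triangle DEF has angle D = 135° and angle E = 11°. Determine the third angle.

The interior angles sum to 180°: angle F = 180 - 135 - 11 = 34°.
The triangle is obtuse (angles 135°, 11°, 34°).

34 degrees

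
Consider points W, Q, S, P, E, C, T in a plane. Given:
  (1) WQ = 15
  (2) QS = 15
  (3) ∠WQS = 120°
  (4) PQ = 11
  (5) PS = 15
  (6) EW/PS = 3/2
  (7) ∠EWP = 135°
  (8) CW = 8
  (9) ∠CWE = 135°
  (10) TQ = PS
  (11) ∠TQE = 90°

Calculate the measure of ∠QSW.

Step 1: By the law of cosines on triangle SQW: SW² = 15² + 15² − 2·15·15·cos(120°) = 675, so SW = 15·√3.
Step 2: By the inverse law of cosines on triangle QSW: cos(∠QSW) = (15² + (15·√3)² − 15²) / (2·15·15·√3) = 675/779.42 = 0.866, so ∠QSW = 30°.

Therefore, the measure of angle ∠QSW = 30°.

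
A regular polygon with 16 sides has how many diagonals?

Total line segments between 16 vertices = C(16,2) = 120.
Subtract the 16 sides: 120 - 16 = 104 diagonals.

104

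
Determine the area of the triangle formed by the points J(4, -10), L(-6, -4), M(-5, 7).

Shoelace: Area = (1/2)|4(-4-7) + -6(7--10) + -5(-10--4)| = (1/2)(116) = 58

58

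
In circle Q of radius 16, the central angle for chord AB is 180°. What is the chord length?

Chord = 2(16) sin(90°) = 32

32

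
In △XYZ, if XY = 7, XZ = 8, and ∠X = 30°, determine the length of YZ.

By the law of cosines: YZ^2 = XY^2 + XZ^2 - 2*XY*XZ*cos(X)
YZ^2 = 7^2 + 8^2 - 2*7*8*cos(30°)
YZ^2 = 49 + 64 - 112*(sqrt(3)/2)
YZ^2 = 113 - 56*sqrt(3)
YZ = sqrt(113 - 56*sqrt(3))

sqrt(113 - 56*sqrt(3))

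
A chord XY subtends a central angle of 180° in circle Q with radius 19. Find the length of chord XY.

Drop a perpendicular from the center to the chord, bisecting both the chord and the central angle.
Each half-chord = r sin(θ/2) = 19 sin(90°).
The full chord = 2 × 19 × sin(90°) = 38.

38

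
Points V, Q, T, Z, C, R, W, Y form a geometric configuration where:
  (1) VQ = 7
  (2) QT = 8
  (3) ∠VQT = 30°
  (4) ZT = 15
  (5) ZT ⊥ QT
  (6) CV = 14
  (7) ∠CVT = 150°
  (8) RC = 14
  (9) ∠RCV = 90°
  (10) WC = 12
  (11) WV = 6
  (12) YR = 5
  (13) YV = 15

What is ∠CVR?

Step 1: By the law of cosines on triangle VCR: VR² = 14² + 14² − 2·14·14·cos(90°) = 392, so VR = 14·√2.
Step 2: By the inverse law of cosines on triangle CVR: cos(∠CVR) = (14² + (14·√2)² − 14²) / (2·14·14·√2) = 392/554.37 = 0.7071, so ∠CVR = 45°.

Therefore, the measure of angle ∠CVR = 45°.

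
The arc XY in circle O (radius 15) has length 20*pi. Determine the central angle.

The full circumference is 2πr = 30*pi.
The arc is 20*pi / 30*pi = 2/3 of the full circle.
So the central angle = 2/3 × 360° = 240°.

240°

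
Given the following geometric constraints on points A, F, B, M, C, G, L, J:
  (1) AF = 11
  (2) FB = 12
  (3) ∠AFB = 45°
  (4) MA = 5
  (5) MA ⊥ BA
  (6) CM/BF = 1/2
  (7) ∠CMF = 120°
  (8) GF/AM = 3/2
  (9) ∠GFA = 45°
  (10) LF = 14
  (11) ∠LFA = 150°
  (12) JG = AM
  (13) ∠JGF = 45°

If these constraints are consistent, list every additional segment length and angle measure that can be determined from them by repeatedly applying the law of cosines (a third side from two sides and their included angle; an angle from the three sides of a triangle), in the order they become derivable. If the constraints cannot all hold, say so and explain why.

The constraints are consistent. Derivable facts, in order:
After 1 step:
- AB ≈ 8.85
- AG ≈ 7.78
- AL ≈ 24.16
- FJ ≈ 5.31
After 2 steps:
- BM ≈ 10.16
- ∠ABF = 61.51°
- ∠AGF = 92.05°
- ∠ALF = 13.16°
- ∠BAF = 73.49°
- ∠FAG = 42.95°
- ∠FAL = 16.84°
- ∠FJG = 93.27°
- ∠GFJ = 41.73°
After 3 steps:
- ∠ABM = 29.47°
- ∠AMB = 60.53°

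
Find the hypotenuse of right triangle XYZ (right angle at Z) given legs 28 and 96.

By the Pythagorean theorem: XY^2 = XZ^2 + YZ^2
XY^2 = 28^2 + 96^2 = 784 + 9216 = 10000
XY = sqrt(10000) = 100

100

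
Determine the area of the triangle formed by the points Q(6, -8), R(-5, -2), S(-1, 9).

Shoelace: Area = (1/2)|6(-2-9) + -5(9--8) + -1(-8--2)| = (1/2)(145) = 145/2

145/2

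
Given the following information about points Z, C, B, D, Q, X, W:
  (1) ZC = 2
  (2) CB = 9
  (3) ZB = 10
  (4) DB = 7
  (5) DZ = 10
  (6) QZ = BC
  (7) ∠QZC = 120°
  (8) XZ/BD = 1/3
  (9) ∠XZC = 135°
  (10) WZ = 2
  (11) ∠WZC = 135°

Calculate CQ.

From the given relations: QZ = BC = 9.
Step 1: By the law of cosines on triangle CZQ: CQ² = 2² + 9² − 2·2·9·cos(120°) = 103, so CQ = √103.

Therefore, the length of CQ = √103.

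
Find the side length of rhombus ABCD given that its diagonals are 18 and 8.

In a rhombus, the diagonals bisect each other perpendicularly, creating four congruent right triangles.
Each triangle has legs 9 (half of 18) and 4 (half of 8).
The hypotenuse of each right triangle is a side of the rhombus:
side = sqrt(9^2 + 4^2) = sqrt(97)

sqrt(97)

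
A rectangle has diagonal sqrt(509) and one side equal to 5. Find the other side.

b = sqrt(d^2 - a^2) = sqrt(509 - 25) = sqrt(484) = 22

22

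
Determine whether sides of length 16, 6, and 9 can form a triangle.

Check the triangle inequality: 6 + 9 = 15 ≤ 16.
Since the sum of two sides does not exceed the third, no triangle can be formed.

No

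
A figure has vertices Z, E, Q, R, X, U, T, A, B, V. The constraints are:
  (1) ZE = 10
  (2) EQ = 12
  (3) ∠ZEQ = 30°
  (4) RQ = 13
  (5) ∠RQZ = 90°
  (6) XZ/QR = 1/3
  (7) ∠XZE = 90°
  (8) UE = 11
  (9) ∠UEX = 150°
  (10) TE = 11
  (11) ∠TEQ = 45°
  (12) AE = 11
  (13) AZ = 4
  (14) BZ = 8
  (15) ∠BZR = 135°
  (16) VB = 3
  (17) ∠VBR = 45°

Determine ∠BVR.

Step 1: By the law of cosines on triangle ZEQ: ZQ² = 10² + 12² − 2·10·12·cos(30°) = 36.15, so ZQ ≈ 6.01.
Step 2: By the law of cosines on triangle ZQR: ZR² = 6.01² + 13² − 2·6.01·13·cos(90°) = 205.15, so ZR ≈ 14.32.
Step 3: By the law of cosines on triangle BZR: BR² = 8² + 14.32² − 2·8·14.32·cos(135°) = 431.2, so BR ≈ 20.77.
Step 4: By the law of cosines on triangle VBR: VR² = 3² + 20.77² − 2·3·20.77·cos(45°) = 352.1, so VR ≈ 18.76.
Step 5: By the inverse law of cosines on triangle BVR: cos(∠BVR) = (3² + 18.76² − 20.77²) / (2·3·18.76) = -70.1/112.59 = -0.6226, so ∠BVR = 128.51°.

Therefore, the measure of angle ∠BVR = 128.51°.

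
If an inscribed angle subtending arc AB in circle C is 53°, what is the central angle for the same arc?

Central angle = 2 × 53° = 106° (inscribed angle theorem).

106°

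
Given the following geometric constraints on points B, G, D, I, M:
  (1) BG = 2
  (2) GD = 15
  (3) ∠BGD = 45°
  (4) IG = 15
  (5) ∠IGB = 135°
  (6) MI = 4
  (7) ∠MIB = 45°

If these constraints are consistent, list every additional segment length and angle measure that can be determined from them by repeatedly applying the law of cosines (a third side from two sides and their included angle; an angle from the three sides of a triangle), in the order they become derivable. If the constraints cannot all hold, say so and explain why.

The constraints are consistent. Derivable facts, in order:
After 1 step:
- BD ≈ 13.66
- BI ≈ 16.48
After 2 steps:
- BM ≈ 13.94
- ∠BDG = 5.94°
- ∠BIG = 4.92°
- ∠DBG = 129.06°
- ∠GBI = 40.08°
After 3 steps:
- ∠BMI = 123.29°
- ∠IBM = 11.71°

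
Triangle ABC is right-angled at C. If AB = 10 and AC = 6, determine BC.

Rearranging the Pythagorean theorem to solve for the unknown leg:
leg^2 = hypotenuse^2 - known_leg^2 = 100 - 36 = 64
leg = sqrt(64) = 8.

8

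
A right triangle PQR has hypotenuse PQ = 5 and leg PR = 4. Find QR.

QR = sqrt(5^2 - 4^2) = sqrt(9) = 3

3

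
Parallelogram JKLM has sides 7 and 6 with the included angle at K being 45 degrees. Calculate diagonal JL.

Law of cosines: d^2 = 7^2 + 6^2 - 2(7)(6)cos(45°) = 85 - 42*sqrt(2), so d = sqrt(85 - 42*sqrt(2)).

sqrt(85 - 42*sqrt(2))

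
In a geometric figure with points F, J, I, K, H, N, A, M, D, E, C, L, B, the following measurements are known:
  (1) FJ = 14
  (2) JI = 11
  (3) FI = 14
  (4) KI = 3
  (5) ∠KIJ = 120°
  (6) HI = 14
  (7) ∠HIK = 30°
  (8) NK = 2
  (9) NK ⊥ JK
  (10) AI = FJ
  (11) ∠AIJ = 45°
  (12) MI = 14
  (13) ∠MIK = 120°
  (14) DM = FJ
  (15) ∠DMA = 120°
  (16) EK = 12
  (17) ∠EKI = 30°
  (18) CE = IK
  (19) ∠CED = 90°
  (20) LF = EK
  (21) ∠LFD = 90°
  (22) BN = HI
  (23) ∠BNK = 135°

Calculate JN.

Step 1: By the law of cosines on triangle JIK: JK² = 11² + 3² − 2·11·3·cos(120°) = 163, so JK = √163.
Step 2: By the law of cosines on triangle JKN: JN² = √163² + 2² − 2·√163·2·cos(90°) = 167, so JN = √167.

Therefore, the length of JN = √167.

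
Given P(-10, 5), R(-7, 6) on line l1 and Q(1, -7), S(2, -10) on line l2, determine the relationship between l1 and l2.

Slope of line 1: m1 = (6 - 5)/(-7 - -10) = 1/3 = 1/3
Slope of line 2: m2 = (-10 - -7)/(2 - 1) = -3/1 = -3
m1 * m2 = -1, so perpendicular.

Perpendicular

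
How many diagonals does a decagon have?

The number of diagonals in an n-gon is n(n - 3)/2.
For n = 10: 10(10 - 3)/2 = 10 × 7 / 2 = 35.

35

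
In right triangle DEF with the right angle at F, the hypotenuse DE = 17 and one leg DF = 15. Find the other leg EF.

By the Pythagorean theorem: EF^2 = DE^2 - DF^2
EF^2 = 17^2 - 15^2 = 289 - 225 = 64
EF = sqrt(64) = 8

8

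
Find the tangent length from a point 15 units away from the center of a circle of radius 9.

The tangent, radius, and line from the external point to the center form a right triangle.
The right angle is where the tangent meets the radius.
By the Pythagorean theorem: tangent² + 9² = 15²
tangent² = 225 - 81 = 144
tangent = 12

12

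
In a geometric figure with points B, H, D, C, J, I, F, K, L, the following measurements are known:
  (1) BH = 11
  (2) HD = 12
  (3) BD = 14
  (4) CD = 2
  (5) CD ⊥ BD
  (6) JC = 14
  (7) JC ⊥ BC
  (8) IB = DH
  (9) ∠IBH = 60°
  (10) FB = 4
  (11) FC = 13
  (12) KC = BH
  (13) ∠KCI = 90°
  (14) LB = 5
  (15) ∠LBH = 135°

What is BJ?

Step 1: By the law of cosines on triangle BDC: BC² = 14² + 2² − 2·14·2·cos(90°) = 200, so BC = 10·√2.
Step 2: By the law of cosines on triangle BCJ: BJ² = (10·√2)² + 14² − 2·10·√2·14·cos(90°) = 396, so BJ = 6·√11.

Therefore, the length of BJ = 6·√11.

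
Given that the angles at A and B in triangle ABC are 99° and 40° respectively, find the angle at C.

Let angle C = x. Then 99 + 40 + x = 180.
x = 180 - 139 = 41 degrees.

41 degrees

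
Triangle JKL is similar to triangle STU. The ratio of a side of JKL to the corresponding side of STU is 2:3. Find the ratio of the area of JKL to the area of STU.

Area scales with the square of linear dimensions. If every length is multiplied by 2/3, then the area is multiplied by (2/3)^2 = 4/9.
The area ratio is 4:9.

4:9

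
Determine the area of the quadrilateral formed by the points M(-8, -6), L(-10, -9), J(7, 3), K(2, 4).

Using the Shoelace formula for a quadrilateral (vertices in order):
Area = (1/2)|sum of (x_i * y_(i+1) - x_(i+1) * y_i)|
Terms: (-8*-9 - -10*-6) = 12, (-10*3 - 7*-9) = 33, (7*4 - 2*3) = 22, (2*-6 - -8*4) = 20
Sum = 87
Area = (1/2)(87) = 87/2

87/2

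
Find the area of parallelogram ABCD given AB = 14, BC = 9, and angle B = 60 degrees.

Area = a * b * sin(theta)
Area = 14 * 9 * sin(60 degrees)
Area = 126 * sqrt(3)/2
Area = 63*sqrt(3)

63*sqrt(3)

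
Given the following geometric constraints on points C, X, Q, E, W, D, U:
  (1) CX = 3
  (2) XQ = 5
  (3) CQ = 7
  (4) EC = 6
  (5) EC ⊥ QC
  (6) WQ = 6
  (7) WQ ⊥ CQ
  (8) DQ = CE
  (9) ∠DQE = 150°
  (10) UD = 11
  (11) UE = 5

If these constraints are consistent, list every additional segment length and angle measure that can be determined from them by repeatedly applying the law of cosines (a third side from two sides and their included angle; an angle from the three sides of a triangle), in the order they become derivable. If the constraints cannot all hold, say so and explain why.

The constraints are consistent. Derivable facts, in order:
After 1 step:
- CW = √85
- QE = √85
- ∠CQX = 21.79°
- ∠CXQ = 120°
- ∠QCX = 38.21°
After 2 steps:
- ED ≈ 14.72
- ∠CEQ = 49.4°
- ∠CQE = 40.6°
- ∠CWQ = 49.4°
- ∠QCW = 40.6°
After 3 steps:
- ∠DEQ = 11.76°
- ∠DEU = 34.87°
- ∠DUE = 130.07°
- ∠EDQ = 18.24°
- ∠EDU = 15.06°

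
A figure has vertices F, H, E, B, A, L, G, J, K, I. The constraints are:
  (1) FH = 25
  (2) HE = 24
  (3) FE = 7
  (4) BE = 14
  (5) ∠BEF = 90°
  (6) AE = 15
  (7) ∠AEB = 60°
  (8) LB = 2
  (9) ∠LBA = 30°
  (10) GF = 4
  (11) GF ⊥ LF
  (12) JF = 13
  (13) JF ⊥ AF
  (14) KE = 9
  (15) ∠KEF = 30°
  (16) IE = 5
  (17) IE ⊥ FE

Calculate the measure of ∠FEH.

Step 1: By the inverse law of cosines on triangle FEH: cos(∠FEH) = (7² + 24² − 25²) / (2·7·24) = 0/336 = 0, so ∠FEH = 90°.

Therefore, the measure of angle ∠FEH = 90°.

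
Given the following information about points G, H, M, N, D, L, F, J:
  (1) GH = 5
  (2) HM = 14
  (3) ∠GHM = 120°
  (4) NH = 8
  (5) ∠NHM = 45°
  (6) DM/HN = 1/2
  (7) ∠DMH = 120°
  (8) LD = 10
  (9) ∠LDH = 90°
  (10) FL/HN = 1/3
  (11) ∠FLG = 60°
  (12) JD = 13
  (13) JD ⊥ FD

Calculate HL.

From the given relations: DM = 1/2·HN = 1/2·8 = 4.
Step 1: By the law of cosines on triangle DMH: DH² = 4² + 14² − 2·4·14·cos(120°) = 268, so DH = 2·√67.
Step 2: By the law of cosines on triangle HDL: HL² = (2·√67)² + 10² − 2·2·√67·10·cos(90°) = 368, so HL = 4·√23.

Therefore, the length of HL = 4·√23.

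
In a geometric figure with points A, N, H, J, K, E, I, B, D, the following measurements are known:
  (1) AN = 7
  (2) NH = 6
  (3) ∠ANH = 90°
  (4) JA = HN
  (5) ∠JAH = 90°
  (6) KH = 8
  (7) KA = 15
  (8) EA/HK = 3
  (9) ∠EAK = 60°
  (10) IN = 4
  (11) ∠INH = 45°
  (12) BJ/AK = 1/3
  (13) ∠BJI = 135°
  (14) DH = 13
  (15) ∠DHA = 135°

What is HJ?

From the given relations: JA = HN = 6.
Step 1: By the law of cosines on triangle HNA: HA² = 6² + 7² − 2·6·7·cos(90°) = 85, so HA = √85.
Step 2: By the law of cosines on triangle HAJ: HJ² = √85² + 6² − 2·√85·6·cos(90°) = 121, so HJ = 11.

Therefore, the length of HJ = 11.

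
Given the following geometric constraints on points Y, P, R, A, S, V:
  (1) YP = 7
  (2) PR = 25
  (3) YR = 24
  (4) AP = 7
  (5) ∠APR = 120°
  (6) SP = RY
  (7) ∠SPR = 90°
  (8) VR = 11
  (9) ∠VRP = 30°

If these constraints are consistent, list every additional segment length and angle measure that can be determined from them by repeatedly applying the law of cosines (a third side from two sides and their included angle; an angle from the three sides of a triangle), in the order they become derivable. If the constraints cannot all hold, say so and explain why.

The constraints are consistent. Derivable facts, in order:
After 1 step:
- PV ≈ 16.42
- RA ≈ 29.14
- RS ≈ 34.66
- ∠PRY = 16.26°
- ∠PYR = 90°
- ∠RPY = 73.74°
After 2 steps:
- ∠ARP = 12.01°
- ∠PAR = 47.99°
- ∠PRS = 43.83°
- ∠PSR = 46.17°
- ∠PVR = 130.43°
- ∠RPV = 19.57°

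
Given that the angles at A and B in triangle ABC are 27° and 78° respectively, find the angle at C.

By the triangle angle sum property, the three interior angles of any triangle add up to 180°.
We know angle A = 27° and angle B = 78°, so their sum is 105°.
Therefore angle C = 180° - 105° = 75°.

75 degrees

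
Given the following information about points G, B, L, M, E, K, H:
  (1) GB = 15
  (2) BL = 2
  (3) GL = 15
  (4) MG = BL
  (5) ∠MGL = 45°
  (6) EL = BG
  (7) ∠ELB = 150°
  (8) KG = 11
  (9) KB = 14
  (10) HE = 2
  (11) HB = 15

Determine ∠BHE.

From the given relations: EL = BG = 15.
Step 1: By the law of cosines on triangle BLE: BE² = 2² + 15² − 2·2·15·cos(150°) = 280.96, so BE ≈ 16.76.
Step 2: By the inverse law of cosines on triangle BHE: cos(∠BHE) = (15² + 2² − 16.76²) / (2·15·2) = -51.96/60 = -0.866, so ∠BHE = 150°.

Therefore, the measure of angle ∠BHE = 150°.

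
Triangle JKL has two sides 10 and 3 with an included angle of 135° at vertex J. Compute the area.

When two sides and the included angle are known, the area formula is (1/2)ab sin(C).
The height from one side to the opposite vertex is 3 sin(135°) = 3*sqrt(2)/2.
Area = (1/2) * 10 * 3*sqrt(2)/2 = 15*sqrt(2)/2.

15*sqrt(2)/2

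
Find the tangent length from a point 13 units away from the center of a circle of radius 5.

tangent = √(d² - r²) = √(13² - 5²) = √(169 - 25) = √144 = 12

12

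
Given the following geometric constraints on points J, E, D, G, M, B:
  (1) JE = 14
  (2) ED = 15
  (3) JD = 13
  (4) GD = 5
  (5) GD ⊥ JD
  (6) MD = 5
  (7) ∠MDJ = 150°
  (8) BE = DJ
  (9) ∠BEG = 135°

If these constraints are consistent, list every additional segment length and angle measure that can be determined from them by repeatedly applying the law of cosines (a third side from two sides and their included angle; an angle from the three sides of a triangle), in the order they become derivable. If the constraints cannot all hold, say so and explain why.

The constraints are consistent. Derivable facts, in order:
After 1 step:
- JG = √194
- JM ≈ 17.51
- ∠DEJ = 53.13°
- ∠DJE = 67.38°
- ∠EDJ = 59.49°
After 2 steps:
- ∠DGJ = 68.96°
- ∠DJG = 21.04°
- ∠DJM = 8.21°
- ∠DMJ = 21.79°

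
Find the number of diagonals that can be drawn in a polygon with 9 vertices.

The number of diagonals in an n-gon is n(n - 3)/2.
For n = 9: 9(9 - 3)/2 = 9 × 6 / 2 = 27.

27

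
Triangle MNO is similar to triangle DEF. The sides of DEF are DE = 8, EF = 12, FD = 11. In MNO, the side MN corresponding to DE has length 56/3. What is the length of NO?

k = 56/3/8 = 7/3. NO = 7/3 * 12 = 28.

28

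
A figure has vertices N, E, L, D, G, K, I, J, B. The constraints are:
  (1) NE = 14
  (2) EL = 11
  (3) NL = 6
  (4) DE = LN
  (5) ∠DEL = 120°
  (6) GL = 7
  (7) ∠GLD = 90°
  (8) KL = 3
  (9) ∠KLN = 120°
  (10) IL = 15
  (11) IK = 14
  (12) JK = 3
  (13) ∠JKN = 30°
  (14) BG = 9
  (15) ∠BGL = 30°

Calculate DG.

From the given relations: DE = LN = 6.
Step 1: By the law of cosines on triangle LED: LD² = 11² + 6² − 2·11·6·cos(120°) = 223, so LD ≈ 14.93.
Step 2: By the law of cosines on triangle DLG: DG² = 14.93² + 7² − 2·14.93·7·cos(90°) = 272, so DG = 4·√17.

Therefore, the length of DG = 4·√17.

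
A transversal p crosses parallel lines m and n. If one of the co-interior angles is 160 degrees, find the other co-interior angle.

Co-interior (same-side interior) angles are between the parallel lines on the same side of the transversal.
Unlike corresponding or alternate interior angles, they are supplementary rather than equal.
So the angle = 180 - 160 = 20 degrees.

20 degrees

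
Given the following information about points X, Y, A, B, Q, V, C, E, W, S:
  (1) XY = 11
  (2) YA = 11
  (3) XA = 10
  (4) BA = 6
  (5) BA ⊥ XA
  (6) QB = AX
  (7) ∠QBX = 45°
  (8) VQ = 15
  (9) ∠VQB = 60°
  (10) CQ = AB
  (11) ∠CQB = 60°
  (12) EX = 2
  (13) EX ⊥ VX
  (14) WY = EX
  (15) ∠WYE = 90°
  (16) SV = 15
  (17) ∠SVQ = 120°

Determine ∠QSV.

Step 1: By the law of cosines on triangle SVQ: SQ² = 15² + 15² − 2·15·15·cos(120°) = 675, so SQ = 15·√3.
Step 2: By the inverse law of cosines on triangle QSV: cos(∠QSV) = ((15·√3)² + 15² − 15²) / (2·15·√3·15) = 675/779.42 = 0.866, so ∠QSV = 30°.

Therefore, the measure of angle ∠QSV = 30°.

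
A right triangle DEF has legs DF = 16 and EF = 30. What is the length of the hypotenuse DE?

DE = sqrt(16^2 + 30^2) = sqrt(1156) = 34

34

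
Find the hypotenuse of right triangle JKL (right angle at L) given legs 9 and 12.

In a right triangle, the square of the hypotenuse equals the sum of the squares of the two legs.
The legs are 9 and 12, so the hypotenuse = sqrt(81 + 144) = sqrt(225) = 15.

15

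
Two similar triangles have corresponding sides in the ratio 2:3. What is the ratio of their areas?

Area ratio = (side ratio)^2 = (2/3)^2 = 4:9.

4:9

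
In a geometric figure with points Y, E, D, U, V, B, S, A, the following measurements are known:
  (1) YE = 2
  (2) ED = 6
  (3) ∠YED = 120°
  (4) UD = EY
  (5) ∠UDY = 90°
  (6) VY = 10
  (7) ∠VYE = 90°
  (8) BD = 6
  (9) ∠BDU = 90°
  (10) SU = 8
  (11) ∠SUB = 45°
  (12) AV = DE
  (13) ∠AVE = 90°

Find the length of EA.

From the given relations: AV = DE = 6.
Step 1: By the law of cosines on triangle EYV: EV² = 2² + 10² − 2·2·10·cos(90°) = 104, so EV = 2·√26.
Step 2: By the law of cosines on triangle EVA: EA² = (2·√26)² + 6² − 2·2·√26·6·cos(90°) = 140, so EA = 2·√35.

Therefore, the length of EA = 2·√35.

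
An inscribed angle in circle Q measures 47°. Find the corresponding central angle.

The inscribed angle theorem states that a central angle is always twice any inscribed angle that subtends the same arc.
Since the inscribed angle is 47°, the central angle = 2 × 47° = 94°.

94°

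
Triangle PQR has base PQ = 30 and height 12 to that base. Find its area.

Area = (1/2)(30)(12) = 180

180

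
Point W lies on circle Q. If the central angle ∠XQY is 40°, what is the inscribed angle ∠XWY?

An inscribed angle intercepts an arc from a point on the circle, while the central angle intercepts the same arc from the center.
The inscribed angle is always half the central angle: 40° / 2 = 20°.

20°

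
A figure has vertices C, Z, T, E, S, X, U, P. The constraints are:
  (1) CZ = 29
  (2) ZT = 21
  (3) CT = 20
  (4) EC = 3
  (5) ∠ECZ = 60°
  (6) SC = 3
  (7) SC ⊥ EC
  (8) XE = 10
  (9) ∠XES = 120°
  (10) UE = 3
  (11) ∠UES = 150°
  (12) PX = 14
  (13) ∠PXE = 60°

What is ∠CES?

Step 1: By the law of cosines on triangle ECS: ES² = 3² + 3² − 2·3·3·cos(90°) = 18, so ES = 3·√2.
Step 2: By the inverse law of cosines on triangle CES: cos(∠CES) = (3² + (3·√2)² − 3²) / (2·3·3·√2) = 18/25.46 = 0.7071, so ∠CES = 45°.

Therefore, the measure of angle ∠CES = 45°.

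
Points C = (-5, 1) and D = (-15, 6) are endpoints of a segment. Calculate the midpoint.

The midpoint is the point halfway along the segment.
Move half the horizontal distance: -5 + (-15 - -5)/2 = -5 + -10/2 = -10
Move half the vertical distance: 1 + (6 - 1)/2 = 1 + 5/2 = 7/2
Midpoint = (-10, 7/2)

(-10, 7/2)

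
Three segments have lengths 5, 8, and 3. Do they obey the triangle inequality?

Check the triangle inequality: 5 + 3 = 8 ≤ 8.
Since the sum of two sides does not exceed the third, no triangle can be formed.

No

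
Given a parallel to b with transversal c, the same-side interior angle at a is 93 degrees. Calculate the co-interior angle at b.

Co-interior (same-side interior) angles are between the parallel lines on the same side of the transversal.
Unlike corresponding or alternate interior angles, they are supplementary rather than equal.
So the angle = 180 - 93 = 87 degrees.

87 degrees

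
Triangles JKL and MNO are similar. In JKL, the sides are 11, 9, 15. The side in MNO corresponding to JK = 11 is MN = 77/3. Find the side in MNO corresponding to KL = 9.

Similar triangles have proportional sides. Setting up the proportion:
MN / JK = NO / KL
77/3 / 11 = NO / 9
NO = 9 * 77/3 / 11 = 21.

21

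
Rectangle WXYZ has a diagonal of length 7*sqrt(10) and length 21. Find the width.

Using the Pythagorean theorem: d^2 = a^2 + b^2
b^2 = d^2 - a^2
b^2 = 490 - 441
b^2 = 49
b = sqrt(49) = 7

7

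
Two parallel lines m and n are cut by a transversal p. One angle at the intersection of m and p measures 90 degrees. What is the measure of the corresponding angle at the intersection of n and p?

Corresponding angles formed by parallel lines and a transversal are equal.
The given angle is 90 degrees.
The corresponding angle = 90 degrees.

90 degrees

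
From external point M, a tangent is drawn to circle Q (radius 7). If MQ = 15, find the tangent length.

The tangent, radius, and line from the external point to the center form a right triangle.
The right angle is where the tangent meets the radius.
By the Pythagorean theorem: tangent² + 7² = 15²
tangent² = 225 - 49 = 176
tangent = 4*sqrt(11)

4*sqrt(11)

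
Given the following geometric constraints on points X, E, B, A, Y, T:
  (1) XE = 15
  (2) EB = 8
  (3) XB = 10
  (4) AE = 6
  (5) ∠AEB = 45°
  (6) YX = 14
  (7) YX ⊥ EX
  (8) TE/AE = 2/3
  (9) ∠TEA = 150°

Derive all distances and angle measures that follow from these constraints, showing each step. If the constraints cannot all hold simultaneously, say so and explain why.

The constraints are consistent.

From the given relations:
  TE = 2/3·AE = 2/3·6 = 4

Step 1: From EX = 15, XY = 14, and ∠EXY = 90°, by the law of cosines:
  EY² = EX² + XY² - 2·EX·XY·cos(90°) = 225 + 196 - 0 = 421
  EY ≈ 20.52

Step 2: From BE = 8, EA = 6, and ∠BEA = 45°, by the law of cosines:
  BA² = BE² + EA² - 2·BE·EA·cos(45°) = 64 + 36 - 67.88 = 32.12
  BA ≈ 5.67

Step 3: From AE = 6, ET = 4, and ∠AET = 150°, by the law of cosines:
  AT² = AE² + ET² - 2·AE·ET·cos(150°) = 36 + 16 + 41.57 = 93.57
  AT ≈ 9.67

Step 4: From XB = 10, XE = 15, BE = 8, by the inverse law of cosines:
  cos(∠BXE) = (XB² + XE² - BE²) / (2·XB·XE)
  ∠BXE = 29.54°

Step 5: From EB = 8, EX = 15, BX = 10, by the inverse law of cosines:
  cos(∠BEX) = (EB² + EX² - BX²) / (2·EB·EX)
  ∠BEX = 38.05°

Step 6: From BE = 8, BX = 10, EX = 15, by the inverse law of cosines:
  cos(∠EBX) = (BE² + BX² - EX²) / (2·BE·BX)
  ∠EBX = 112.41°

Step 7: From EX = 15, EY = 20.52, XY = 14, by the inverse law of cosines:
  cos(∠XEY) = (EX² + EY² - XY²) / (2·EX·EY)
  ∠XEY = 43.03°

Step 8: From BA = 5.67, BE = 8, AE = 6, by the inverse law of cosines:
  cos(∠ABE) = (BA² + BE² - AE²) / (2·BA·BE)
  ∠ABE = 48.47°

Step 9: From AB = 5.67, AE = 6, BE = 8, by the inverse law of cosines:
  cos(∠BAE) = (AB² + AE² - BE²) / (2·AB·AE)
  ∠BAE = 86.53°

Step 10: From AE = 6, AT = 9.67, ET = 4, by the inverse law of cosines:
  cos(∠EAT) = (AE² + AT² - ET²) / (2·AE·AT)
  ∠EAT = 11.93°

Step 11: From YE = 20.52, YX = 14, EX = 15, by the inverse law of cosines:
  cos(∠EYX) = (YE² + YX² - EX²) / (2·YE·YX)
  ∠EYX = 46.97°

Step 12: From TA = 9.67, TE = 4, AE = 6, by the inverse law of cosines:
  cos(∠ATE) = (TA² + TE² - AE²) / (2·TA·TE)
  ∠ATE = 18.07°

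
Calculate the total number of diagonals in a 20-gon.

Total line segments between 20 vertices = C(20,2) = 190.
Subtract the 20 sides: 190 - 20 = 170 diagonals.

170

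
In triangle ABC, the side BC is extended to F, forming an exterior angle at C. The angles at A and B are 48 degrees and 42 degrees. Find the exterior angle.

Exterior angle = 48 + 42 = 90 degrees (exterior angle theorem).

90 degrees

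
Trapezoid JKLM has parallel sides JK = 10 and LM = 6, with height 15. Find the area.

Area of a trapezoid = (base1 + base2) * height / 2
Area = (10 + 6) * 15 / 2
Area = 16 * 15 / 2
Area = 240 / 2
Area = 120

120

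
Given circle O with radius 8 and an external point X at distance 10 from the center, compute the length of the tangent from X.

The tangent, radius, and line from the external point to the center form a right triangle.
The right angle is where the tangent meets the radius.
By the Pythagorean theorem: tangent² + 8² = 10²
tangent² = 100 - 64 = 36
tangent = 6

6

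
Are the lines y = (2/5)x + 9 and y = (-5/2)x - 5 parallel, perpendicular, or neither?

Slope of line 1: m1 = 2/5
Slope of line 2: m2 = -5/2
m1 * m2 = (2/5) * (-5/2) = -1 = -1, so the lines are perpendicular.

Perpendicular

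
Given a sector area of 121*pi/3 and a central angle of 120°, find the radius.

r² = 360 × 121*pi/3 / (π × 120) = 121, so r = 11.

11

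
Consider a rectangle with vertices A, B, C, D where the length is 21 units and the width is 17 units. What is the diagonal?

A rectangle's diagonal splits it into two right triangles, with the diagonal as the hypotenuse.
By the Pythagorean theorem, d^2 = 21^2 + 17^2 = 730.
Therefore d = sqrt(730).

sqrt(730)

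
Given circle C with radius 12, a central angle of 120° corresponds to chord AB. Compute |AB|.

Drop a perpendicular from the center to the chord, bisecting both the chord and the central angle.
Each half-chord = r sin(θ/2) = 12 sin(60°).
The full chord = 2 × 12 × sin(60°) = 12*sqrt(3).

12*sqrt(3)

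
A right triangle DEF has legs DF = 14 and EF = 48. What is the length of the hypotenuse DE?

In a right triangle, the square of the hypotenuse equals the sum of the squares of the two legs.
The legs are 14 and 48, so the hypotenuse = sqrt(196 + 2304) = sqrt(2500) = 50.

50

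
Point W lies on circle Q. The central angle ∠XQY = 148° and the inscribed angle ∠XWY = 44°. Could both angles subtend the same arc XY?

By the inscribed angle theorem, the inscribed angle for a central angle of 148° should be 148° / 2 = 74°.
The given inscribed angle is 44°, which does not equal 74°.
Therefore, no, they do not correspond to the same arc.

No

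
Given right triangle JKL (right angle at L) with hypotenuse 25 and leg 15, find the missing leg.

By the Pythagorean theorem: KL^2 = JK^2 - JL^2
KL^2 = 25^2 - 15^2 = 625 - 225 = 400
KL = sqrt(400) = 20

20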